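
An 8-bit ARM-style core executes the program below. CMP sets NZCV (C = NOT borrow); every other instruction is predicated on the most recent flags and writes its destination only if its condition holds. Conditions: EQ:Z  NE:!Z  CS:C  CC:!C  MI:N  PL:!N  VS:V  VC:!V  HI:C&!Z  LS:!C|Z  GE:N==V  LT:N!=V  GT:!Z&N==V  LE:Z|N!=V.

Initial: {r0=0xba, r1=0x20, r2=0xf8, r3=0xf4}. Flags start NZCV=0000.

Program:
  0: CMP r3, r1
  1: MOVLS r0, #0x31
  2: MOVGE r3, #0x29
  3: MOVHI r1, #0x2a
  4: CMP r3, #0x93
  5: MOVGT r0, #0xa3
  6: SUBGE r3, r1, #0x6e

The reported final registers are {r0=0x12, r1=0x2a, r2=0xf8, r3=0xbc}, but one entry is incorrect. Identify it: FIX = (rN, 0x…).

FIX = (r0, 0xa3)

[0] flags=1010 → (cmp)
[1] flags=1010 LS?F → skip
[2] flags=1010 GE?F → skip
[3] flags=1010 HI?T → r1=0x2a
[4] flags=0010 → (cmp)
[5] flags=0010 GT?T → r0=0xa3
[6] flags=0010 GE?T → r3=0xbc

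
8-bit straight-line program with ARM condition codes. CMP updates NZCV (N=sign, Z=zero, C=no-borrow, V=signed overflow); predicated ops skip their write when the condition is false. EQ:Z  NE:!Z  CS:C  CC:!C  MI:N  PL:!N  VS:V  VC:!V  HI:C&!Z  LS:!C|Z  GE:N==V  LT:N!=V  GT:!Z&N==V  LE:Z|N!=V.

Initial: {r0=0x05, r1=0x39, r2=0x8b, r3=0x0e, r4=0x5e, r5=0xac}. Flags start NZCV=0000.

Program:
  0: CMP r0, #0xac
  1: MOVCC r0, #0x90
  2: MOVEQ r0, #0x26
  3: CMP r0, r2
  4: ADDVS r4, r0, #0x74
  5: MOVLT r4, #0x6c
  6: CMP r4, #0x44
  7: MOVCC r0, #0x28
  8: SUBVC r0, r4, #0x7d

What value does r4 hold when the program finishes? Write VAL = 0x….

VAL = 0x5e

0: ✓ CMP  NZCV=0000
1: ✓ MOVCC  r0←0x90
2: · MOVEQ
3: ✓ CMP  NZCV=0010
4: · ADDVS
5: · MOVLT
6: ✓ CMP  NZCV=0010
7: · MOVCC
8: ✓ SUBVC  r0←0xe1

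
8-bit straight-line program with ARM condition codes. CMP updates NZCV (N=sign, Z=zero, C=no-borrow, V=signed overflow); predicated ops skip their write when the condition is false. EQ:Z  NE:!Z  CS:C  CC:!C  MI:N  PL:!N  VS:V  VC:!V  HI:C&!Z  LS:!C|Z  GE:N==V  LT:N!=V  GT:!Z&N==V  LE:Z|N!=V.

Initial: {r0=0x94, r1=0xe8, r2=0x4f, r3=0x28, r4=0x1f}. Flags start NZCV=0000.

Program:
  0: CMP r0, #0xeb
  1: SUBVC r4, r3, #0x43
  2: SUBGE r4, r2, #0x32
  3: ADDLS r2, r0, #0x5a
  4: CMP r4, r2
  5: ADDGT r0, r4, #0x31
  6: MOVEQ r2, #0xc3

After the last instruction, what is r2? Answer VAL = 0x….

0: ✓ CMP  NZCV=1000
1: ✓ SUBVC  r4←0xe5
2: · SUBGE
3: ✓ ADDLS  r2←0xee
4: ✓ CMP  NZCV=1000
5: · ADDGT
6: · MOVEQ

VAL = 0xee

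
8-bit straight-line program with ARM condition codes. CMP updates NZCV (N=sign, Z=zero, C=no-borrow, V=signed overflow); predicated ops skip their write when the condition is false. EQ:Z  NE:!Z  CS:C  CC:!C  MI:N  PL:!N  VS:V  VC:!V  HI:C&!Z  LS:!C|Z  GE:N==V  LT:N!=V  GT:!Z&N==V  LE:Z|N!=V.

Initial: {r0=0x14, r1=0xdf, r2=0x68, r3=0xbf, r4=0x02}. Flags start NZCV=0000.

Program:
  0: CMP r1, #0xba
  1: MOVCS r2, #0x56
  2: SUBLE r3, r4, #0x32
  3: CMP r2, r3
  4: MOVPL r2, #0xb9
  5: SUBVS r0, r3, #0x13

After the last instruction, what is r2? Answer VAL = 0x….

VAL = 0x56

[0] flags=0010 → (cmp)
[1] flags=0010 CS?T → r2=0x56
[2] flags=0010 LE?F → skip
[3] flags=1001 → (cmp)
[4] flags=1001 PL?F → skip
[5] flags=1001 VS?T → r0=0xac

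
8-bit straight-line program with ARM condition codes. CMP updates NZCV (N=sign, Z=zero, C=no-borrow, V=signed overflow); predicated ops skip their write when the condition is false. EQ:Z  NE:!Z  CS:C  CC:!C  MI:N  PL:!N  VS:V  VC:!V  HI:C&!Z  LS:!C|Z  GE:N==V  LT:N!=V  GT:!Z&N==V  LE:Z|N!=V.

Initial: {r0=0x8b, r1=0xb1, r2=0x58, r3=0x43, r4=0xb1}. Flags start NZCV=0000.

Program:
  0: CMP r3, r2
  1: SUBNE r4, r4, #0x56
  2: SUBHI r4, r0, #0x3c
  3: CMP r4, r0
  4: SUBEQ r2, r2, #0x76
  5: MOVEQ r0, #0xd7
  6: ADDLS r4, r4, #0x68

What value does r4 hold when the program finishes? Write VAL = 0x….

[0] flags=1000 → (cmp)
[1] flags=1000 NE?T → r4=0x5b
[2] flags=1000 HI?F → skip
[3] flags=1001 → (cmp)
[4] flags=1001 EQ?F → skip
[5] flags=1001 EQ?F → skip
[6] flags=1001 LS?T → r4=0xc3

VAL = 0xc3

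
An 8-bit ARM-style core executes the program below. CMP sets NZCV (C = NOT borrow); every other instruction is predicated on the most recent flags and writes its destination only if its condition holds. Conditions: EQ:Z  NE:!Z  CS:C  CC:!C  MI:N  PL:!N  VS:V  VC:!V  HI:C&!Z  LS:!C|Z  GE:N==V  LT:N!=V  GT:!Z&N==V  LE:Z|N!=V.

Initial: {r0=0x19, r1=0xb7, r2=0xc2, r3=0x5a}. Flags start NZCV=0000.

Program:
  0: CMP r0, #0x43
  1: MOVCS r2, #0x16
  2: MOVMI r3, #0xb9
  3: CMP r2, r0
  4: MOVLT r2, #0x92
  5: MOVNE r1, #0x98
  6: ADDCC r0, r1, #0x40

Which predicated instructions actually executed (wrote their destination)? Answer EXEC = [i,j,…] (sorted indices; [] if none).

EXEC = [2,4,5]

0: ✓ CMP  NZCV=1000
1: · MOVCS
2: ✓ MOVMI  r3←0xb9
3: ✓ CMP  NZCV=1010
4: ✓ MOVLT  r2←0x92
5: ✓ MOVNE  r1←0x98
6: · ADDCC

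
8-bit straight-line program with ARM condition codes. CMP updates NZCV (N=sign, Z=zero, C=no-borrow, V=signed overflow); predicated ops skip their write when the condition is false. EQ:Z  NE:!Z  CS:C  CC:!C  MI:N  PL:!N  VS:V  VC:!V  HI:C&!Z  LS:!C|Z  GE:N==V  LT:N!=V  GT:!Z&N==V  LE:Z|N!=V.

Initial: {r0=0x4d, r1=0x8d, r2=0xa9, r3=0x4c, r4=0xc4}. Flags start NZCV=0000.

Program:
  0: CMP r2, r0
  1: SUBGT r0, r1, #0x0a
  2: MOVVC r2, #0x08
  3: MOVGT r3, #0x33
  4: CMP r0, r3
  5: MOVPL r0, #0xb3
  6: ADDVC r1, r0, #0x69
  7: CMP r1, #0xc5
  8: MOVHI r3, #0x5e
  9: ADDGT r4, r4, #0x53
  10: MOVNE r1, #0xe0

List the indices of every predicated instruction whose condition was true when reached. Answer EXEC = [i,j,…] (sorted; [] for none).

0: ✓ CMP  NZCV=0011
1: · SUBGT
2: · MOVVC
3: · MOVGT
4: ✓ CMP  NZCV=0010
5: ✓ MOVPL  r0←0xb3
6: ✓ ADDVC  r1←0x1c
7: ✓ CMP  NZCV=0000
8: · MOVHI
9: ✓ ADDGT  r4←0x17
10: ✓ MOVNE  r1←0xe0

EXEC = [5,6,9,10]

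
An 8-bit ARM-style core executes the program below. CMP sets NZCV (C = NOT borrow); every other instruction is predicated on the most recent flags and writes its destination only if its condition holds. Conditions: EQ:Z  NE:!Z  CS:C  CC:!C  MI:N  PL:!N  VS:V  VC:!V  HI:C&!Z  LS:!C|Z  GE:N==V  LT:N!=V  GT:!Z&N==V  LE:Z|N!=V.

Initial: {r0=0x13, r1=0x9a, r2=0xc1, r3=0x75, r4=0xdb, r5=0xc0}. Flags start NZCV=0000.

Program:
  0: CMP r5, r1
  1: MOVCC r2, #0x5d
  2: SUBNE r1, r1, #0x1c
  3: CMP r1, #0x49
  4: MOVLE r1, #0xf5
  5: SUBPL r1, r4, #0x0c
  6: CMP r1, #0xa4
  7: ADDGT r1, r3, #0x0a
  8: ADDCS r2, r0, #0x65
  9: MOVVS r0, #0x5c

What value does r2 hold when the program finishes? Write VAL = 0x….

[0] flags=0010 → (cmp)
[1] flags=0010 CC?F → skip
[2] flags=0010 NE?T → r1=0x7e
[3] flags=0010 → (cmp)
[4] flags=0010 LE?F → skip
[5] flags=0010 PL?T → r1=0xcf
[6] flags=0010 → (cmp)
[7] flags=0010 GT?T → r1=0x7f
[8] flags=0010 CS?T → r2=0x78
[9] flags=0010 VS?F → skip

VAL = 0x78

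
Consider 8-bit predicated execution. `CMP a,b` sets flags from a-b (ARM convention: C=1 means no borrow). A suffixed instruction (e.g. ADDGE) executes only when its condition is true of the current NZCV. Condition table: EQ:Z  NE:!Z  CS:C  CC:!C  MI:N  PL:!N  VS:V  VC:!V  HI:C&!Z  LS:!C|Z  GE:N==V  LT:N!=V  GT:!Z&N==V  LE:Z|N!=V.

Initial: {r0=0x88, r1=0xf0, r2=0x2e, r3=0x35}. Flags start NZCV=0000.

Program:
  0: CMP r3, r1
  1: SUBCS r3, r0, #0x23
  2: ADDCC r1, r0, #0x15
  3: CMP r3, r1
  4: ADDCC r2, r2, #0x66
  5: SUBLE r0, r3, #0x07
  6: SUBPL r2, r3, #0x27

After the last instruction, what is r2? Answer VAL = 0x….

VAL = 0x94

[0] flags=0000 → (cmp)
[1] flags=0000 CS?F → skip
[2] flags=0000 CC?T → r1=0x9d
[3] flags=1001 → (cmp)
[4] flags=1001 CC?T → r2=0x94
[5] flags=1001 LE?F → skip
[6] flags=1001 PL?F → skip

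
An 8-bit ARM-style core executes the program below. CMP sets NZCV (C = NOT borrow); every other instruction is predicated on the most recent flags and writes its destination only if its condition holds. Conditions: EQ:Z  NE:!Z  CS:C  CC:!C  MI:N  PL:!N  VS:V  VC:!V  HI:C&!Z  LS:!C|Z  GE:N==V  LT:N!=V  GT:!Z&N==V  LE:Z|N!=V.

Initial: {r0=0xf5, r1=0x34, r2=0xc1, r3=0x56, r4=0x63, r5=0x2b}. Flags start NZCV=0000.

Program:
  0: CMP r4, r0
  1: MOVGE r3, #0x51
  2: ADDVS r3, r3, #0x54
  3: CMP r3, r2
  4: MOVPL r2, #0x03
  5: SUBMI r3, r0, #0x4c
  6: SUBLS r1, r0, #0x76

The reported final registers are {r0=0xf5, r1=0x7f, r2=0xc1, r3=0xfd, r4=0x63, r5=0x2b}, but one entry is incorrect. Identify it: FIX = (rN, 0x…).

FIX = (r3, 0xa9)

[0] flags=0000 → (cmp)
[1] flags=0000 GE?T → r3=0x51
[2] flags=0000 VS?F → skip
[3] flags=1001 → (cmp)
[4] flags=1001 PL?F → skip
[5] flags=1001 MI?T → r3=0xa9
[6] flags=1001 LS?T → r1=0x7f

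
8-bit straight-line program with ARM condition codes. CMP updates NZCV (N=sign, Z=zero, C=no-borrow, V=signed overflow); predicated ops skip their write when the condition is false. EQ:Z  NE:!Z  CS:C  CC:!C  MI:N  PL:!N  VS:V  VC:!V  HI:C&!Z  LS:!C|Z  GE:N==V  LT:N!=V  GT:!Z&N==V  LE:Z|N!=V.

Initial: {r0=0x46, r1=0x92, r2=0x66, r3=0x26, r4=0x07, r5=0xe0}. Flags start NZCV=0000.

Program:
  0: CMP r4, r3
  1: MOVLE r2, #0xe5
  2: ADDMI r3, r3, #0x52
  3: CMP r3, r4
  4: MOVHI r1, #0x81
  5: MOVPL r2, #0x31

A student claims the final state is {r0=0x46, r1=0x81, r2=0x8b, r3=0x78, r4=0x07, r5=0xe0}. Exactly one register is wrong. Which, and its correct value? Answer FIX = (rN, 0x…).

FIX = (r2, 0x31)

0: ✓ CMP  NZCV=1000
1: ✓ MOVLE  r2←0xe5
2: ✓ ADDMI  r3←0x78
3: ✓ CMP  NZCV=0010
4: ✓ MOVHI  r1←0x81
5: ✓ MOVPL  r2←0x31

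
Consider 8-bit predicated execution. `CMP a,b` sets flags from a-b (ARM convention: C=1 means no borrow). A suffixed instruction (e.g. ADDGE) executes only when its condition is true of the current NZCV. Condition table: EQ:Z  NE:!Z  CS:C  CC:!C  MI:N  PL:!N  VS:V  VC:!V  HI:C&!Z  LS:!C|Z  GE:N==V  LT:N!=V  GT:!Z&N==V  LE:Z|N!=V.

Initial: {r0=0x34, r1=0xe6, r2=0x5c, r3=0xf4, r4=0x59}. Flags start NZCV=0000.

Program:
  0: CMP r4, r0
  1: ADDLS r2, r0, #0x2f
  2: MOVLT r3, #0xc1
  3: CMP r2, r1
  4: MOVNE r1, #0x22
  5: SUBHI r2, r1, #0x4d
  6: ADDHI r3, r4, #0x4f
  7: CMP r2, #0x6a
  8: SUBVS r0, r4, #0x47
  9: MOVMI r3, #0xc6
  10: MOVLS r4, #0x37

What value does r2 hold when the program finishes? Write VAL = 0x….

VAL = 0x5c

[0] flags=0010 → (cmp)
[1] flags=0010 LS?F → skip
[2] flags=0010 LT?F → skip
[3] flags=0000 → (cmp)
[4] flags=0000 NE?T → r1=0x22
[5] flags=0000 HI?F → skip
[6] flags=0000 HI?F → skip
[7] flags=1000 → (cmp)
[8] flags=1000 VS?F → skip
[9] flags=1000 MI?T → r3=0xc6
[10] flags=1000 LS?T → r4=0x37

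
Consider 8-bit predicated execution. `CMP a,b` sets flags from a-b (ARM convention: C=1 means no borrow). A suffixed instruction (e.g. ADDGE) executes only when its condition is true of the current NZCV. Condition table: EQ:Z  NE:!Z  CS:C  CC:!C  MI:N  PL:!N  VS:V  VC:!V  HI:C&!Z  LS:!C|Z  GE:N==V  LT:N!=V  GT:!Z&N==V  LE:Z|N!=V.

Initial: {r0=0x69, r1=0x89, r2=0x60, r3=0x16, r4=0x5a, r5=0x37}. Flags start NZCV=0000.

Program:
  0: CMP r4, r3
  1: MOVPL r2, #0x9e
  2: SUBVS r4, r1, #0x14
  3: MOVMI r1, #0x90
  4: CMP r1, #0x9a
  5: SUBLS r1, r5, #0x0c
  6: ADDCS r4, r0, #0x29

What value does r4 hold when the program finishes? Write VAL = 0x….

VAL = 0x5a

[0] flags=0010 → (cmp)
[1] flags=0010 PL?T → r2=0x9e
[2] flags=0010 VS?F → skip
[3] flags=0010 MI?F → skip
[4] flags=1000 → (cmp)
[5] flags=1000 LS?T → r1=0x2b
[6] flags=1000 CS?F → skip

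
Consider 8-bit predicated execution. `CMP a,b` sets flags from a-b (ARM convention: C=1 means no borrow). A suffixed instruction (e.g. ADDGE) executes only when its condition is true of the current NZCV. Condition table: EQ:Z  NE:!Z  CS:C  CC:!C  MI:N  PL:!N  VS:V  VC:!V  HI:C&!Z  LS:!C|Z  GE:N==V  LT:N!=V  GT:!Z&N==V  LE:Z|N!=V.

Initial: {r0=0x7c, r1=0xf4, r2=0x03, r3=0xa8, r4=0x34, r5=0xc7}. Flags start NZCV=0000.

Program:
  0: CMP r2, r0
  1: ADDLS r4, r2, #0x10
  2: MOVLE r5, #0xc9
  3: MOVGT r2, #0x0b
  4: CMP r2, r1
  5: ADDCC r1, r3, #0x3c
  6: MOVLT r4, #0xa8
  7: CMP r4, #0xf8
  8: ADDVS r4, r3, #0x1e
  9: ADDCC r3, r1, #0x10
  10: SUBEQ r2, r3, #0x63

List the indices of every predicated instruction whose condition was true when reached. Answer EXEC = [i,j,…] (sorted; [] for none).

[0] flags=1000 → (cmp)
[1] flags=1000 LS?T → r4=0x13
[2] flags=1000 LE?T → r5=0xc9
[3] flags=1000 GT?F → skip
[4] flags=0000 → (cmp)
[5] flags=0000 CC?T → r1=0xe4
[6] flags=0000 LT?F → skip
[7] flags=0000 → (cmp)
[8] flags=0000 VS?F → skip
[9] flags=0000 CC?T → r3=0xf4
[10] flags=0000 EQ?F → skip

EXEC = [1,2,5,9]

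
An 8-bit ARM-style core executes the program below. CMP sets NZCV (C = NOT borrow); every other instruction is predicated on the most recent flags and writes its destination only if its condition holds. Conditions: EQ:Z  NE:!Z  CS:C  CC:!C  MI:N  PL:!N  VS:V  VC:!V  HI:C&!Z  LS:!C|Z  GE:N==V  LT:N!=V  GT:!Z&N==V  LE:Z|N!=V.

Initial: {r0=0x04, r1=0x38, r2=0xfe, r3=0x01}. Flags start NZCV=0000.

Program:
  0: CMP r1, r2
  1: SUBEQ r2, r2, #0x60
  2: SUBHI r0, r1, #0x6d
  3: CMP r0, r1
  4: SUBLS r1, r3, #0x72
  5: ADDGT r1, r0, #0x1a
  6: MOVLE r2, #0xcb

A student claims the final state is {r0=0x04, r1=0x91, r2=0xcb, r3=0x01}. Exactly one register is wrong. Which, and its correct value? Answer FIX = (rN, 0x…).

[0] flags=0000 → (cmp)
[1] flags=0000 EQ?F → skip
[2] flags=0000 HI?F → skip
[3] flags=1000 → (cmp)
[4] flags=1000 LS?T → r1=0x8f
[5] flags=1000 GT?F → skip
[6] flags=1000 LE?T → r2=0xcb

FIX = (r1, 0x8f)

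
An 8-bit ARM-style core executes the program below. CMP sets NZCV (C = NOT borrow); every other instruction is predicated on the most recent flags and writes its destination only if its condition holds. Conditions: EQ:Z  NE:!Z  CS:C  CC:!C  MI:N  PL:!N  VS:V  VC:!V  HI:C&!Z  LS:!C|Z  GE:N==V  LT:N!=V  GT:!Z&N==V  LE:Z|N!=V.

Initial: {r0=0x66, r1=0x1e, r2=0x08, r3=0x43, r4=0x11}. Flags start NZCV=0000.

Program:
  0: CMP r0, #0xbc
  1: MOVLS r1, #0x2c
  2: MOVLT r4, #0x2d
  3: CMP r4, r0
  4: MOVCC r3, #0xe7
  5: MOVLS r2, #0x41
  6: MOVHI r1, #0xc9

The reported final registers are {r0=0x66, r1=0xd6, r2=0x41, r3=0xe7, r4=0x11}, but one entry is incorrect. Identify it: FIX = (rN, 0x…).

FIX = (r1, 0x2c)

[0] flags=1001 → (cmp)
[1] flags=1001 LS?T → r1=0x2c
[2] flags=1001 LT?F → skip
[3] flags=1000 → (cmp)
[4] flags=1000 CC?T → r3=0xe7
[5] flags=1000 LS?T → r2=0x41
[6] flags=1000 HI?F → skip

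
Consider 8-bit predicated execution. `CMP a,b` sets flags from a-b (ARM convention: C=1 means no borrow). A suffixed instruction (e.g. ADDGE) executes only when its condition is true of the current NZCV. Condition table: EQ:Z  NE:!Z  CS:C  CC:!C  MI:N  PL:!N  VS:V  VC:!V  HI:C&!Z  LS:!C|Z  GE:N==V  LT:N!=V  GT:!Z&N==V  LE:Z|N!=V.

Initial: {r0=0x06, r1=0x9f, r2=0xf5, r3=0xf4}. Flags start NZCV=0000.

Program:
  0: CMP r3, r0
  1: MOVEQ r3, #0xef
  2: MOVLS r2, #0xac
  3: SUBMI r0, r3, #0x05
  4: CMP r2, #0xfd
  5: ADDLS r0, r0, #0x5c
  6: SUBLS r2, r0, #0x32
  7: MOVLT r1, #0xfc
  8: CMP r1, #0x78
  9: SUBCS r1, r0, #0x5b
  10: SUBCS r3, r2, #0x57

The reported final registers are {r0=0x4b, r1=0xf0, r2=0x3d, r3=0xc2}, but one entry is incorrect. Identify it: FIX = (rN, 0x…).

FIX = (r2, 0x19)

0: ✓ CMP  NZCV=1010
1: · MOVEQ
2: · MOVLS
3: ✓ SUBMI  r0←0xef
4: ✓ CMP  NZCV=1000
5: ✓ ADDLS  r0←0x4b
6: ✓ SUBLS  r2←0x19
7: ✓ MOVLT  r1←0xfc
8: ✓ CMP  NZCV=1010
9: ✓ SUBCS  r1←0xf0
10: ✓ SUBCS  r3←0xc2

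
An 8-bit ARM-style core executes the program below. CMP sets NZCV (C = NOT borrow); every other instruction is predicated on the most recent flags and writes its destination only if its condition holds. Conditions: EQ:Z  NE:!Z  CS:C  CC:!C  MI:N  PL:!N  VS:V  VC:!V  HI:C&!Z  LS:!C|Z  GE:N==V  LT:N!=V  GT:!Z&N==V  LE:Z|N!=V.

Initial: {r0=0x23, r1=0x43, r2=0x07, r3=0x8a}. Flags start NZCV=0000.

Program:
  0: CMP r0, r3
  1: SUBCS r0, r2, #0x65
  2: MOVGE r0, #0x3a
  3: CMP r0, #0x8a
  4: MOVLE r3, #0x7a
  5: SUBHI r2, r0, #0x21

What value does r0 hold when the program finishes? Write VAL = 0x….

[0] flags=1001 → (cmp)
[1] flags=1001 CS?F → skip
[2] flags=1001 GE?T → r0=0x3a
[3] flags=1001 → (cmp)
[4] flags=1001 LE?F → skip
[5] flags=1001 HI?F → skip

VAL = 0x3a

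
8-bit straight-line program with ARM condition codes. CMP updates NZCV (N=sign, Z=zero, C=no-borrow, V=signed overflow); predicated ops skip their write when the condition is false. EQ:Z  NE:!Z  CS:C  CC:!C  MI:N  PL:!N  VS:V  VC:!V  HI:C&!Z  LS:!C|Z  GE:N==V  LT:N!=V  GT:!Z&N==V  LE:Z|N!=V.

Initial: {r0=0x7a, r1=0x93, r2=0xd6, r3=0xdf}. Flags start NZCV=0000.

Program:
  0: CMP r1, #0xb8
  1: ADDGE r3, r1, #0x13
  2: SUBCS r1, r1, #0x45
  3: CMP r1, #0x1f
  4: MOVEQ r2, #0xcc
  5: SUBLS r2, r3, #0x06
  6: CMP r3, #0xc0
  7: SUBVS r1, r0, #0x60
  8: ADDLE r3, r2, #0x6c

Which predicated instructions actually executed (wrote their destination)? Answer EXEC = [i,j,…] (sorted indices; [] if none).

0: ✓ CMP  NZCV=1000
1: · ADDGE
2: · SUBCS
3: ✓ CMP  NZCV=0011
4: · MOVEQ
5: · SUBLS
6: ✓ CMP  NZCV=0010
7: · SUBVS
8: · ADDLE

EXEC = []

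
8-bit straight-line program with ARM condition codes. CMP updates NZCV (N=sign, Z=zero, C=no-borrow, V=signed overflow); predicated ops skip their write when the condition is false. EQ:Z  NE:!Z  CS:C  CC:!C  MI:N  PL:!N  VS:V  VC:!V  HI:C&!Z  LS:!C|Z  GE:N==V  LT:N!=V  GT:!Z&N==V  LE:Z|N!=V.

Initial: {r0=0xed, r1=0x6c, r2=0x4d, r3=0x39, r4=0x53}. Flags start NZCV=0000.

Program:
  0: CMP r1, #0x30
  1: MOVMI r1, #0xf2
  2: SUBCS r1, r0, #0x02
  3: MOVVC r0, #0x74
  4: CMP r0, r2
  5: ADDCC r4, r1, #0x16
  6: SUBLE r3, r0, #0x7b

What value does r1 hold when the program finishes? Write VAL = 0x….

VAL = 0xeb

[0] flags=0010 → (cmp)
[1] flags=0010 MI?F → skip
[2] flags=0010 CS?T → r1=0xeb
[3] flags=0010 VC?T → r0=0x74
[4] flags=0010 → (cmp)
[5] flags=0010 CC?F → skip
[6] flags=0010 LE?F → skip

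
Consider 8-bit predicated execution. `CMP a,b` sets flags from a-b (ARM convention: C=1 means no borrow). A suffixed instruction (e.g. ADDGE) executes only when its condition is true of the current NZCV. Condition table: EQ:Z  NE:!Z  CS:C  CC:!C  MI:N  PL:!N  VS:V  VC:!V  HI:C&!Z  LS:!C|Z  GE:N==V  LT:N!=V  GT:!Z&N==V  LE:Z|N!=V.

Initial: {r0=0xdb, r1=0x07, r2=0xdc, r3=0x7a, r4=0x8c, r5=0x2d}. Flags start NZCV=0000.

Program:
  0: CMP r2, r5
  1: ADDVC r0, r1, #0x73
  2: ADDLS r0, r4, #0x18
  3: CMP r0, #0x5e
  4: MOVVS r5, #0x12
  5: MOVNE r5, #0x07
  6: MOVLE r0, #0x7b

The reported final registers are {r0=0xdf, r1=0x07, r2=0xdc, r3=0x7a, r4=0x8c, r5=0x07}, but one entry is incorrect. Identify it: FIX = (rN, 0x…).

[0] flags=1010 → (cmp)
[1] flags=1010 VC?T → r0=0x7a
[2] flags=1010 LS?F → skip
[3] flags=0010 → (cmp)
[4] flags=0010 VS?F → skip
[5] flags=0010 NE?T → r5=0x07
[6] flags=0010 LE?F → skip

FIX = (r0, 0x7a)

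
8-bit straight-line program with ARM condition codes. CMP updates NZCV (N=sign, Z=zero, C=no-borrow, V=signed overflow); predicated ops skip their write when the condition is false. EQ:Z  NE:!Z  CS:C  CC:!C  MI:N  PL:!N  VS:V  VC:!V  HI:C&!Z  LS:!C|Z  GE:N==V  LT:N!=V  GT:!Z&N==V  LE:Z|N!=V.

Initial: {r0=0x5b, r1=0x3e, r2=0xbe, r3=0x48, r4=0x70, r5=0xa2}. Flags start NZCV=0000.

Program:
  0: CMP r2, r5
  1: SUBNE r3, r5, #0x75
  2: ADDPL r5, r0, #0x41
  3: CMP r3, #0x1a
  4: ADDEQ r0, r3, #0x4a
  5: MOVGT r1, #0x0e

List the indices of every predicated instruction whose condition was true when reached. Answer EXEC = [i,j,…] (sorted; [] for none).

EXEC = [1,2,5]

[0] flags=0010 → (cmp)
[1] flags=0010 NE?T → r3=0x2d
[2] flags=0010 PL?T → r5=0x9c
[3] flags=0010 → (cmp)
[4] flags=0010 EQ?F → skip
[5] flags=0010 GT?T → r1=0x0e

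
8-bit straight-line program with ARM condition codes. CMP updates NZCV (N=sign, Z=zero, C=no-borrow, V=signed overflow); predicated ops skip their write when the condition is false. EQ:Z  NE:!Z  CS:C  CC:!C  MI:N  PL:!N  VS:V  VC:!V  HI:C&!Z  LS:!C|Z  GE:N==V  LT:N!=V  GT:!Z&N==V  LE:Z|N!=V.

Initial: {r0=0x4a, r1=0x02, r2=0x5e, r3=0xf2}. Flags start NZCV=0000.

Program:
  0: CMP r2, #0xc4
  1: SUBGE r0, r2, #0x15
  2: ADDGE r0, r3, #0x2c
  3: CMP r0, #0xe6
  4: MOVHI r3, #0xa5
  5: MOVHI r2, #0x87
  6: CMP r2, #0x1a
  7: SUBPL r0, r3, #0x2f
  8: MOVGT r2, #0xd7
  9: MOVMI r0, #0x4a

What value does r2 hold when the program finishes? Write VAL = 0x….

VAL = 0xd7

0: ✓ CMP  NZCV=1001
1: ✓ SUBGE  r0←0x49
2: ✓ ADDGE  r0←0x1e
3: ✓ CMP  NZCV=0000
4: · MOVHI
5: · MOVHI
6: ✓ CMP  NZCV=0010
7: ✓ SUBPL  r0←0xc3
8: ✓ MOVGT  r2←0xd7
9: · MOVMI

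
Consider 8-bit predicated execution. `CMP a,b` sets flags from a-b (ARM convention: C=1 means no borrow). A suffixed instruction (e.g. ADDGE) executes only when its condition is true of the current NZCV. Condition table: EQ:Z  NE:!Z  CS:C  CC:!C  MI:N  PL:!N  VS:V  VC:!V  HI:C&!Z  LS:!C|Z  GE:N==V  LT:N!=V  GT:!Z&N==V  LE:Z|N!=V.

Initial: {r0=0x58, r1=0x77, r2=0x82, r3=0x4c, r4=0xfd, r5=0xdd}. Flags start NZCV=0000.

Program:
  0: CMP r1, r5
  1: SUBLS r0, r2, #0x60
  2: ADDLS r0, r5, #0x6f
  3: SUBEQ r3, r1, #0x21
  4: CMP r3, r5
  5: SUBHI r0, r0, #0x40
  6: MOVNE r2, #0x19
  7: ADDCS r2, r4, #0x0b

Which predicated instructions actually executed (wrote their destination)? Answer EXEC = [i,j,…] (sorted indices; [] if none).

EXEC = [1,2,6]

0: ✓ CMP  NZCV=1001
1: ✓ SUBLS  r0←0x22
2: ✓ ADDLS  r0←0x4c
3: · SUBEQ
4: ✓ CMP  NZCV=0000
5: · SUBHI
6: ✓ MOVNE  r2←0x19
7: · ADDCS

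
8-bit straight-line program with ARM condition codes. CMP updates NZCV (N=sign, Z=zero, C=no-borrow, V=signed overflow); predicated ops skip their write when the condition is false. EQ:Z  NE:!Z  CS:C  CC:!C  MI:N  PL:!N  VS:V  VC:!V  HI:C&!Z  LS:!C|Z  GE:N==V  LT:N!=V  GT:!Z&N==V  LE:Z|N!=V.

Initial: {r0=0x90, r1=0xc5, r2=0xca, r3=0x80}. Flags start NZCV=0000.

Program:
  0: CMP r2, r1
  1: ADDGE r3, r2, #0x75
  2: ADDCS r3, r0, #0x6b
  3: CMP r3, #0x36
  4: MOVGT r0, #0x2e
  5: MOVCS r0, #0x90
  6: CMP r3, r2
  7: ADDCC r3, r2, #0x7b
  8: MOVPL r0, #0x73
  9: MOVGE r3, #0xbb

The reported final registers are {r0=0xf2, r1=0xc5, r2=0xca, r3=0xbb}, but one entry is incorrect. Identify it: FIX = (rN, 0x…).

FIX = (r0, 0x73)

0: ✓ CMP  NZCV=0010
1: ✓ ADDGE  r3←0x3f
2: ✓ ADDCS  r3←0xfb
3: ✓ CMP  NZCV=1010
4: · MOVGT
5: ✓ MOVCS  r0←0x90
6: ✓ CMP  NZCV=0010
7: · ADDCC
8: ✓ MOVPL  r0←0x73
9: ✓ MOVGE  r3←0xbb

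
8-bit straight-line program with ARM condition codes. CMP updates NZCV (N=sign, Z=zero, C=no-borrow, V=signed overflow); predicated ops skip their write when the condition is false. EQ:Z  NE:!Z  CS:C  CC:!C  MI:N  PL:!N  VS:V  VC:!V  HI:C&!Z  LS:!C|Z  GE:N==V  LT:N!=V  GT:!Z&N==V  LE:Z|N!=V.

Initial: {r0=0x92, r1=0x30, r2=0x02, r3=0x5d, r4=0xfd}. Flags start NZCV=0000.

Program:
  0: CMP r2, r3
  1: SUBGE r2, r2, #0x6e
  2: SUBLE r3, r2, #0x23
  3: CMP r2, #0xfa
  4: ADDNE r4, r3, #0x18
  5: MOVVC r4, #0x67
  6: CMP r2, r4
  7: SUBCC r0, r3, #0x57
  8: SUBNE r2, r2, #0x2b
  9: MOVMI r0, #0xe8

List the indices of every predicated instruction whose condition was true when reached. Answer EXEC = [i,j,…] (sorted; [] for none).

0: ✓ CMP  NZCV=1000
1: · SUBGE
2: ✓ SUBLE  r3←0xdf
3: ✓ CMP  NZCV=0000
4: ✓ ADDNE  r4←0xf7
5: ✓ MOVVC  r4←0x67
6: ✓ CMP  NZCV=1000
7: ✓ SUBCC  r0←0x88
8: ✓ SUBNE  r2←0xd7
9: ✓ MOVMI  r0←0xe8

EXEC = [2,4,5,7,8,9]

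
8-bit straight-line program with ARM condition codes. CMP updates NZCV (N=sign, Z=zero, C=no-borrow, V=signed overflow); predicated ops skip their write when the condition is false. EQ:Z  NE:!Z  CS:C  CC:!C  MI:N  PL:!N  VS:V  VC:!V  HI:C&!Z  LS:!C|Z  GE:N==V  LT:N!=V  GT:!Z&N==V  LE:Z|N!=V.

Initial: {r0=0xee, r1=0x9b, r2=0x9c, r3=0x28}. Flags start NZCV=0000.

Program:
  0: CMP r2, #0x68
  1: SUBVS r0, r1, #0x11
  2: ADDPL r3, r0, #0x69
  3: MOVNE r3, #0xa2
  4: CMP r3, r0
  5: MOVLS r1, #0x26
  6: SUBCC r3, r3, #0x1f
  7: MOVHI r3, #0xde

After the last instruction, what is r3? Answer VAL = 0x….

VAL = 0xde

0: ✓ CMP  NZCV=0011
1: ✓ SUBVS  r0←0x8a
2: ✓ ADDPL  r3←0xf3
3: ✓ MOVNE  r3←0xa2
4: ✓ CMP  NZCV=0010
5: · MOVLS
6: · SUBCC
7: ✓ MOVHI  r3←0xde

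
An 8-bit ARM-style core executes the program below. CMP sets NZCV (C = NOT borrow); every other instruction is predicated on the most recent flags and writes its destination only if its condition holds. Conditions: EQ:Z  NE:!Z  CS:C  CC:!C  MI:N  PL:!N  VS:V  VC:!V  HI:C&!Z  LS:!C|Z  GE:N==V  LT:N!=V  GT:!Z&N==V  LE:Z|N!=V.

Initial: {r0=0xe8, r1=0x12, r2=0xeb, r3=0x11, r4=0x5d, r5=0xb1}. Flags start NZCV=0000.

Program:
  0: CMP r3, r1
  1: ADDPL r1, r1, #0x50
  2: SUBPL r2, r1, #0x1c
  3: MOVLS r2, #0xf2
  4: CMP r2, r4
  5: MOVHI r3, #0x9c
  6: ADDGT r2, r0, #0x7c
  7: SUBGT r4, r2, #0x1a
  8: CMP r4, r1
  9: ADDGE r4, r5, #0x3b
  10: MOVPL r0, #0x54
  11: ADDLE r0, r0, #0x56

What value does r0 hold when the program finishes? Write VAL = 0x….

VAL = 0x54

0: ✓ CMP  NZCV=1000
1: · ADDPL
2: · SUBPL
3: ✓ MOVLS  r2←0xf2
4: ✓ CMP  NZCV=1010
5: ✓ MOVHI  r3←0x9c
6: · ADDGT
7: · SUBGT
8: ✓ CMP  NZCV=0010
9: ✓ ADDGE  r4←0xec
10: ✓ MOVPL  r0←0x54
11: · ADDLE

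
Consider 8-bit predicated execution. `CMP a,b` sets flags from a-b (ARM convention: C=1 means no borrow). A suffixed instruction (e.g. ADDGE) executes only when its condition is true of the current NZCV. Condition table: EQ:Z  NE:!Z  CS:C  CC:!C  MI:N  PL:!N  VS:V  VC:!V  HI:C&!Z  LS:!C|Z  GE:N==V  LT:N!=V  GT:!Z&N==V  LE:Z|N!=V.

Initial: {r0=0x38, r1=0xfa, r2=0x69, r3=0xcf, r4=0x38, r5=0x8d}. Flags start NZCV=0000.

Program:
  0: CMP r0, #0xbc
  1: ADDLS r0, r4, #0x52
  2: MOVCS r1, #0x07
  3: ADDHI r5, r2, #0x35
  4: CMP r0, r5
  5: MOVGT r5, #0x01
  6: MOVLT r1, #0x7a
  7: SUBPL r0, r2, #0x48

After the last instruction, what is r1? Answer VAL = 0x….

VAL = 0x7a

0: ✓ CMP  NZCV=0000
1: ✓ ADDLS  r0←0x8a
2: · MOVCS
3: · ADDHI
4: ✓ CMP  NZCV=1000
5: · MOVGT
6: ✓ MOVLT  r1←0x7a
7: · SUBPL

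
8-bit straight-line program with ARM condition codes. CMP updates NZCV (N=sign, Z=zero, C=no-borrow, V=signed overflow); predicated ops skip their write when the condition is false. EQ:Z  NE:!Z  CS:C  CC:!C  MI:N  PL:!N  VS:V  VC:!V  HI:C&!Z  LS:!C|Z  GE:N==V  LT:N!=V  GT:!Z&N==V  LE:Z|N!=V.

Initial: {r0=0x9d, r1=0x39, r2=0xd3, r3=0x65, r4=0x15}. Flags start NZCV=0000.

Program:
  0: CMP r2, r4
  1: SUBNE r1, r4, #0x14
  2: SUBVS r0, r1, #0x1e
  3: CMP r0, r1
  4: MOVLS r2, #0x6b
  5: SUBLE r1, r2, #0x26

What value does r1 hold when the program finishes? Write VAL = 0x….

VAL = 0xad

[0] flags=1010 → (cmp)
[1] flags=1010 NE?T → r1=0x01
[2] flags=1010 VS?F → skip
[3] flags=1010 → (cmp)
[4] flags=1010 LS?F → skip
[5] flags=1010 LE?T → r1=0xad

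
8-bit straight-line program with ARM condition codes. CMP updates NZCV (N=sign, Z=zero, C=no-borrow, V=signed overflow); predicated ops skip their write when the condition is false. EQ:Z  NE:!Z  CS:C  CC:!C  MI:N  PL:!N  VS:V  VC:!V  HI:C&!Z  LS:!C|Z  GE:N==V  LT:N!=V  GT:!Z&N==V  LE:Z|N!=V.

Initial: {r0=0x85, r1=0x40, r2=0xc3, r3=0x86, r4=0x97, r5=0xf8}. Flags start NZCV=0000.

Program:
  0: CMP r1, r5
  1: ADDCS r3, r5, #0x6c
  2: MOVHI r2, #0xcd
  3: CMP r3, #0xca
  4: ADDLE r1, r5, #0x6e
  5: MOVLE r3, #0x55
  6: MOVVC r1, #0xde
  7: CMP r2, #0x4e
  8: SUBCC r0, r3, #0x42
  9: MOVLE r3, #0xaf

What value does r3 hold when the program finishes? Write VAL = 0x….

[0] flags=0000 → (cmp)
[1] flags=0000 CS?F → skip
[2] flags=0000 HI?F → skip
[3] flags=1000 → (cmp)
[4] flags=1000 LE?T → r1=0x66
[5] flags=1000 LE?T → r3=0x55
[6] flags=1000 VC?T → r1=0xde
[7] flags=0011 → (cmp)
[8] flags=0011 CC?F → skip
[9] flags=0011 LE?T → r3=0xaf

VAL = 0xaf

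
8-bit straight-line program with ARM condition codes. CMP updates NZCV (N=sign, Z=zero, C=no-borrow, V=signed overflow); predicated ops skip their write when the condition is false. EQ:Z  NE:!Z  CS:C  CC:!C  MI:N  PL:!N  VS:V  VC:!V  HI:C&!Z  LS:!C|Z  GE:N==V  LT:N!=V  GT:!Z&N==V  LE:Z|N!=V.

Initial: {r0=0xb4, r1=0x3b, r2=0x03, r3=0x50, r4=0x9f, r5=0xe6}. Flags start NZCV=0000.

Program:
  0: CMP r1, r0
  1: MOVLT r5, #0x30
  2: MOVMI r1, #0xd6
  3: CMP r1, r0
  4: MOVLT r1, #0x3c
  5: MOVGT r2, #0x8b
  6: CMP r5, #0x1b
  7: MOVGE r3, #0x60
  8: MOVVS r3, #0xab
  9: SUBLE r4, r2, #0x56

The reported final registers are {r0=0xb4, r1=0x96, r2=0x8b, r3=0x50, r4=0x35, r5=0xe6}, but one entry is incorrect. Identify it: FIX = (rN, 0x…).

FIX = (r1, 0xd6)

[0] flags=1001 → (cmp)
[1] flags=1001 LT?F → skip
[2] flags=1001 MI?T → r1=0xd6
[3] flags=0010 → (cmp)
[4] flags=0010 LT?F → skip
[5] flags=0010 GT?T → r2=0x8b
[6] flags=1010 → (cmp)
[7] flags=1010 GE?F → skip
[8] flags=1010 VS?F → skip
[9] flags=1010 LE?T → r4=0x35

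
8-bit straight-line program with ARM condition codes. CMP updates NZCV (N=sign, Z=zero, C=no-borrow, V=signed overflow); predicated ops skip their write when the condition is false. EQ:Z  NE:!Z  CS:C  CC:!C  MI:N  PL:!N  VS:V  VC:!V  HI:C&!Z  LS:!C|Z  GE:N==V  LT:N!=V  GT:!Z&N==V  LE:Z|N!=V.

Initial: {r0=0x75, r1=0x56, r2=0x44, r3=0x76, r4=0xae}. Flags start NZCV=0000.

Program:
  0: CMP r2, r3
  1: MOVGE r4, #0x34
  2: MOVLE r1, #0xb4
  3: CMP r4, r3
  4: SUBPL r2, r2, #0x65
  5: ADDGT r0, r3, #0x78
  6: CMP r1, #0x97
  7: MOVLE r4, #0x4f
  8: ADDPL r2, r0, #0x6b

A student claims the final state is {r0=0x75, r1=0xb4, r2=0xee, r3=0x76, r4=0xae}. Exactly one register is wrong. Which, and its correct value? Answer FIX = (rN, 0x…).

0: ✓ CMP  NZCV=1000
1: · MOVGE
2: ✓ MOVLE  r1←0xb4
3: ✓ CMP  NZCV=0011
4: ✓ SUBPL  r2←0xdf
5: · ADDGT
6: ✓ CMP  NZCV=0010
7: · MOVLE
8: ✓ ADDPL  r2←0xe0

FIX = (r2, 0xe0)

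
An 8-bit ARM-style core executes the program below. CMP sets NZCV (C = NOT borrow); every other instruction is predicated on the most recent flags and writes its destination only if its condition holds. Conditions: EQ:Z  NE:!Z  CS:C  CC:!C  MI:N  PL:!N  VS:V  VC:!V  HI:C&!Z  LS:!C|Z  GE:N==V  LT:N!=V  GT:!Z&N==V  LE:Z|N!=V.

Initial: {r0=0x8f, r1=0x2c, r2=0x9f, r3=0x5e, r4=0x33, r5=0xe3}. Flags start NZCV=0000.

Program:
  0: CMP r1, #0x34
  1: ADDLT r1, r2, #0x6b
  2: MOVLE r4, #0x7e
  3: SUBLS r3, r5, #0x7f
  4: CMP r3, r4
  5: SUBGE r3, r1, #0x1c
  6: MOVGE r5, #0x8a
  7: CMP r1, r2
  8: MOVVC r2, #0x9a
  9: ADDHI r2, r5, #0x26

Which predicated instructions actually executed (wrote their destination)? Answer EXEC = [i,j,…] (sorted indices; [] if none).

[0] flags=1000 → (cmp)
[1] flags=1000 LT?T → r1=0x0a
[2] flags=1000 LE?T → r4=0x7e
[3] flags=1000 LS?T → r3=0x64
[4] flags=1000 → (cmp)
[5] flags=1000 GE?F → skip
[6] flags=1000 GE?F → skip
[7] flags=0000 → (cmp)
[8] flags=0000 VC?T → r2=0x9a
[9] flags=0000 HI?F → skip

EXEC = [1,2,3,8]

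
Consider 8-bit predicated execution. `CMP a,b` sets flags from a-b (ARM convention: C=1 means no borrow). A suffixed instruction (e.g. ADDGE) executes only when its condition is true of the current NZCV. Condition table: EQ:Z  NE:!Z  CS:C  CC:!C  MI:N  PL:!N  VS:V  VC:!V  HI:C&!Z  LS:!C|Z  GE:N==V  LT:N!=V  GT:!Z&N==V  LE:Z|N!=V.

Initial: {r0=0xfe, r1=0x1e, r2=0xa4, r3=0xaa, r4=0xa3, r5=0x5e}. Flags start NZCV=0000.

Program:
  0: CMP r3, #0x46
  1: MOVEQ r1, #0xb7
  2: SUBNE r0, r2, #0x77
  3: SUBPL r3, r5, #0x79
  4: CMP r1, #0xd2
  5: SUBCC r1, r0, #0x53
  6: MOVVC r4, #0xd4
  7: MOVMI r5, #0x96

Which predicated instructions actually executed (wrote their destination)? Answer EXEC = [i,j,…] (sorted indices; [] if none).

[0] flags=0011 → (cmp)
[1] flags=0011 EQ?F → skip
[2] flags=0011 NE?T → r0=0x2d
[3] flags=0011 PL?T → r3=0xe5
[4] flags=0000 → (cmp)
[5] flags=0000 CC?T → r1=0xda
[6] flags=0000 VC?T → r4=0xd4
[7] flags=0000 MI?F → skip

EXEC = [2,3,5,6]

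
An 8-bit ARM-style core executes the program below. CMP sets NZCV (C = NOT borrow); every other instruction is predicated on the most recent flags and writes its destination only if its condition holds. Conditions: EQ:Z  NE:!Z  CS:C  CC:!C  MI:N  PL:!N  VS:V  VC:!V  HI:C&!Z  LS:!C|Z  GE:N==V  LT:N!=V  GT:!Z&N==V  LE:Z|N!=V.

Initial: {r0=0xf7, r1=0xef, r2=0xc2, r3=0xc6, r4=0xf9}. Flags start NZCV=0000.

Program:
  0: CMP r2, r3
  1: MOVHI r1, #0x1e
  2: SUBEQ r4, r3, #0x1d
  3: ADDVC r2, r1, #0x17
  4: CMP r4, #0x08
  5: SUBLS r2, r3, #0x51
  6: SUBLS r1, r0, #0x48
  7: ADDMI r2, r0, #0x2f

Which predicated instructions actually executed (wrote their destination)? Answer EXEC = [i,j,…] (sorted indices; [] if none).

[0] flags=1000 → (cmp)
[1] flags=1000 HI?F → skip
[2] flags=1000 EQ?F → skip
[3] flags=1000 VC?T → r2=0x06
[4] flags=1010 → (cmp)
[5] flags=1010 LS?F → skip
[6] flags=1010 LS?F → skip
[7] flags=1010 MI?T → r2=0x26

EXEC = [3,7]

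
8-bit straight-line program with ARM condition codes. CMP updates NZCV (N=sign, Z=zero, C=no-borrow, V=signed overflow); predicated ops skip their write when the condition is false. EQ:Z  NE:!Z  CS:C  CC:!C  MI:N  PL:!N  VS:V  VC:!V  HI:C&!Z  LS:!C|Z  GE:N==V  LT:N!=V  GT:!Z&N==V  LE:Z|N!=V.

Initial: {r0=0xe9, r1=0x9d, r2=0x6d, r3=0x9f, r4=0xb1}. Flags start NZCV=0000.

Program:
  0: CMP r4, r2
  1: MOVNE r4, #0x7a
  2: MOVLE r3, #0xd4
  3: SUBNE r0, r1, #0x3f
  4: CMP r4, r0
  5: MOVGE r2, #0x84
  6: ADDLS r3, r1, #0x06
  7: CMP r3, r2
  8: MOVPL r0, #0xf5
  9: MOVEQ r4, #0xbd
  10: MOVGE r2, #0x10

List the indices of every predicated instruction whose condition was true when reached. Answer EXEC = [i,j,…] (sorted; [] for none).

0: ✓ CMP  NZCV=0011
1: ✓ MOVNE  r4←0x7a
2: ✓ MOVLE  r3←0xd4
3: ✓ SUBNE  r0←0x5e
4: ✓ CMP  NZCV=0010
5: ✓ MOVGE  r2←0x84
6: · ADDLS
7: ✓ CMP  NZCV=0010
8: ✓ MOVPL  r0←0xf5
9: · MOVEQ
10: ✓ MOVGE  r2←0x10

EXEC = [1,2,3,5,8,10]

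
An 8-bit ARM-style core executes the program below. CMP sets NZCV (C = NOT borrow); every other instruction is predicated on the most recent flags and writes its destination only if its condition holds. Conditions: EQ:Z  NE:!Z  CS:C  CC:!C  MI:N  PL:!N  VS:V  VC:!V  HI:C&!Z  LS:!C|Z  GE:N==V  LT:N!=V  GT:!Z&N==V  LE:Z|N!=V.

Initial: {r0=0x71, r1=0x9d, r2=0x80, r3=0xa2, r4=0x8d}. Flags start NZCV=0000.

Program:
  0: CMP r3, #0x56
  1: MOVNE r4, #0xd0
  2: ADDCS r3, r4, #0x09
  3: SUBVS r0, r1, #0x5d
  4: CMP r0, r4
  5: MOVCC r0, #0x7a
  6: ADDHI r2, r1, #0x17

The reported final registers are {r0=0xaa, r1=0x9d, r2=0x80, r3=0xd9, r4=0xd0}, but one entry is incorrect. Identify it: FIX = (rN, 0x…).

FIX = (r0, 0x7a)

0: ✓ CMP  NZCV=0011
1: ✓ MOVNE  r4←0xd0
2: ✓ ADDCS  r3←0xd9
3: ✓ SUBVS  r0←0x40
4: ✓ CMP  NZCV=0000
5: ✓ MOVCC  r0←0x7a
6: · ADDHI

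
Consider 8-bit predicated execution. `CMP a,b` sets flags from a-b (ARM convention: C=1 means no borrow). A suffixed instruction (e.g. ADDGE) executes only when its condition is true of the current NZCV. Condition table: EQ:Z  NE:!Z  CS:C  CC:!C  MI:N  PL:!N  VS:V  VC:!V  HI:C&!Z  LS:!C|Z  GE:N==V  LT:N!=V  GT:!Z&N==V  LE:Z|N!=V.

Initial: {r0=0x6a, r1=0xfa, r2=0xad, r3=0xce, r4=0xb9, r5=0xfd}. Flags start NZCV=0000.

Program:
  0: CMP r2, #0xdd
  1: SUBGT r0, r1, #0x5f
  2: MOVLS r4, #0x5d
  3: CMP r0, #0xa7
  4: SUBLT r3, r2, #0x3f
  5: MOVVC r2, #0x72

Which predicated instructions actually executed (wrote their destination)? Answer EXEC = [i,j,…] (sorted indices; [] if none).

EXEC = [2]

0: ✓ CMP  NZCV=1000
1: · SUBGT
2: ✓ MOVLS  r4←0x5d
3: ✓ CMP  NZCV=1001
4: · SUBLT
5: · MOVVC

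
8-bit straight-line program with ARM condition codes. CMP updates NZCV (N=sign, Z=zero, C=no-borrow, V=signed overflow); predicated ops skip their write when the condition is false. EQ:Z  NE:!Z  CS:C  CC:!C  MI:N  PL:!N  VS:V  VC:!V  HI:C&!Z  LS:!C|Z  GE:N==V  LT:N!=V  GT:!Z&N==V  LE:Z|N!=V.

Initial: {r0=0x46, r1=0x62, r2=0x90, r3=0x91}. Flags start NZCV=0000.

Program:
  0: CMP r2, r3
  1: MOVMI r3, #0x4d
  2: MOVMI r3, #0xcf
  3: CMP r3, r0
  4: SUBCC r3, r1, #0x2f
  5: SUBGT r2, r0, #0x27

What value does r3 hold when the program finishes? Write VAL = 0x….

VAL = 0xcf

[0] flags=1000 → (cmp)
[1] flags=1000 MI?T → r3=0x4d
[2] flags=1000 MI?T → r3=0xcf
[3] flags=1010 → (cmp)
[4] flags=1010 CC?F → skip
[5] flags=1010 GT?F → skip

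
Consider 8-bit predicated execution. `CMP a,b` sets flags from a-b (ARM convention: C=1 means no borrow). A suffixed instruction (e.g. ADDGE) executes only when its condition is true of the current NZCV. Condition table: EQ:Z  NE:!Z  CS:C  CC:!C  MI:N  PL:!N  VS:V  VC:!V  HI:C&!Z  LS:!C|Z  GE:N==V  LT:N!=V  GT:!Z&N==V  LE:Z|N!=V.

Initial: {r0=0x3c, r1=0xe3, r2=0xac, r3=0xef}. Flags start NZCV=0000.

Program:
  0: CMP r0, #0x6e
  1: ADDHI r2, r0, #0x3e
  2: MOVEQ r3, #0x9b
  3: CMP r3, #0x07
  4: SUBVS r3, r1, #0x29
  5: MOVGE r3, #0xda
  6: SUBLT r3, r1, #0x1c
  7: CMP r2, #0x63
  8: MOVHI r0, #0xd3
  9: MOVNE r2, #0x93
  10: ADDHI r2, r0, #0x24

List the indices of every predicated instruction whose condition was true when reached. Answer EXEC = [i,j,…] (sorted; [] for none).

[0] flags=1000 → (cmp)
[1] flags=1000 HI?F → skip
[2] flags=1000 EQ?F → skip
[3] flags=1010 → (cmp)
[4] flags=1010 VS?F → skip
[5] flags=1010 GE?F → skip
[6] flags=1010 LT?T → r3=0xc7
[7] flags=0011 → (cmp)
[8] flags=0011 HI?T → r0=0xd3
[9] flags=0011 NE?T → r2=0x93
[10] flags=0011 HI?T → r2=0xf7

EXEC = [6,8,9,10]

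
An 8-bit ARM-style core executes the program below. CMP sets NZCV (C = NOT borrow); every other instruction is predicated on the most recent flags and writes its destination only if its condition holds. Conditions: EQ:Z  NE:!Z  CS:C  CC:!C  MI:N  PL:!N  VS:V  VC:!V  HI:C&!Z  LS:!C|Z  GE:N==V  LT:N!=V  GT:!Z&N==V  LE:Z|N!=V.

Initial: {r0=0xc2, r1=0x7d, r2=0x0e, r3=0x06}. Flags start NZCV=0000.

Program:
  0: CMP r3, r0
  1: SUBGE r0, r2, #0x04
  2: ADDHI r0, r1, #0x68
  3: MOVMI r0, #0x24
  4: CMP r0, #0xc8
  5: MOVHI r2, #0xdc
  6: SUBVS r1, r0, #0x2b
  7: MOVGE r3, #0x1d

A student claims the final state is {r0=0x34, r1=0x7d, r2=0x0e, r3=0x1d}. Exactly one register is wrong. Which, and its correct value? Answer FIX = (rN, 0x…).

FIX = (r0, 0x0a)

[0] flags=0000 → (cmp)
[1] flags=0000 GE?T → r0=0x0a
[2] flags=0000 HI?F → skip
[3] flags=0000 MI?F → skip
[4] flags=0000 → (cmp)
[5] flags=0000 HI?F → skip
[6] flags=0000 VS?F → skip
[7] flags=0000 GE?T → r3=0x1d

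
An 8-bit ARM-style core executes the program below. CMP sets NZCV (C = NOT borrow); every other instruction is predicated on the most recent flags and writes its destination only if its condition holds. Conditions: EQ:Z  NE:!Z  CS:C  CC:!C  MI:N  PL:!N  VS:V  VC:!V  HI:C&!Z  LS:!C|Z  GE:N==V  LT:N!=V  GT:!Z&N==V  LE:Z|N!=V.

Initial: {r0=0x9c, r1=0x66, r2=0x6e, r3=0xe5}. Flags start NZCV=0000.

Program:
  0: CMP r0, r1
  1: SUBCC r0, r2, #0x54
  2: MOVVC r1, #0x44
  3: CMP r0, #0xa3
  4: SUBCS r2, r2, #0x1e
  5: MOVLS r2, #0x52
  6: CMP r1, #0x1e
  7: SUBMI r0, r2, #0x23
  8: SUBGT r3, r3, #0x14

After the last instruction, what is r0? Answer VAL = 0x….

VAL = 0x9c

0: ✓ CMP  NZCV=0011
1: · SUBCC
2: · MOVVC
3: ✓ CMP  NZCV=1000
4: · SUBCS
5: ✓ MOVLS  r2←0x52
6: ✓ CMP  NZCV=0010
7: · SUBMI
8: ✓ SUBGT  r3←0xd1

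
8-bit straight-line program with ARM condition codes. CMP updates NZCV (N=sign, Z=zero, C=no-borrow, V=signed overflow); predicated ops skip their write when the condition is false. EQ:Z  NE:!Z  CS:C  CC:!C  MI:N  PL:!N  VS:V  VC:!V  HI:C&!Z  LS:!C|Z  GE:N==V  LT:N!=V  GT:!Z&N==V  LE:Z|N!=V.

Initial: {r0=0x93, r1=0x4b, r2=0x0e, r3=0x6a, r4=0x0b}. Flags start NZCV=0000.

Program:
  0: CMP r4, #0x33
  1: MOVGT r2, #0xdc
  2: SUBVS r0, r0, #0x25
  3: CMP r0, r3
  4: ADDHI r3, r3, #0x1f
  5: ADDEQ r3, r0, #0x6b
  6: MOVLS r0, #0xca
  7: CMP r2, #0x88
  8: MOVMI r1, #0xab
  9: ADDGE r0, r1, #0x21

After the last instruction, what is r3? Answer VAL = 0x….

0: ✓ CMP  NZCV=1000
1: · MOVGT
2: · SUBVS
3: ✓ CMP  NZCV=0011
4: ✓ ADDHI  r3←0x89
5: · ADDEQ
6: · MOVLS
7: ✓ CMP  NZCV=1001
8: ✓ MOVMI  r1←0xab
9: ✓ ADDGE  r0←0xcc

VAL = 0x89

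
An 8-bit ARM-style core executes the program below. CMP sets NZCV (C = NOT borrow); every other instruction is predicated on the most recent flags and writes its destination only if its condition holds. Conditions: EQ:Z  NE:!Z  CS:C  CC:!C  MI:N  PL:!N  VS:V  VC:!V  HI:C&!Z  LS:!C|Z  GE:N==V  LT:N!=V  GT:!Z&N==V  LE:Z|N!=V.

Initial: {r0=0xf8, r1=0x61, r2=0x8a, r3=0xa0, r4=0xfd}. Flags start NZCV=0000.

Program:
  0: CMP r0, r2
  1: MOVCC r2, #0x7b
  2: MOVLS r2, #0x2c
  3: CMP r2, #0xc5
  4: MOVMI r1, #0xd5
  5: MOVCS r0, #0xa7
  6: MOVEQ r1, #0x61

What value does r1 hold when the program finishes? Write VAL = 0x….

VAL = 0xd5

0: ✓ CMP  NZCV=0010
1: · MOVCC
2: · MOVLS
3: ✓ CMP  NZCV=1000
4: ✓ MOVMI  r1←0xd5
5: · MOVCS
6: · MOVEQ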